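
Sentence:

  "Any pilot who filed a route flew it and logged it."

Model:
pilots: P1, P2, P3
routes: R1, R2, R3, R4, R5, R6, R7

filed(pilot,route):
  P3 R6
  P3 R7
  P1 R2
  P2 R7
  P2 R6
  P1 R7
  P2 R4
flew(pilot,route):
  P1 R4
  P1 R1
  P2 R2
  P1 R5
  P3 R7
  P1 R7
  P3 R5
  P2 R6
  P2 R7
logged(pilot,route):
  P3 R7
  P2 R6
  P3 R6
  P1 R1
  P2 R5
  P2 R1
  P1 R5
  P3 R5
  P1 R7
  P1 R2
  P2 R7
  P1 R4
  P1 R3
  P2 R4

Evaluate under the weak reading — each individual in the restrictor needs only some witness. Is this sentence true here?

True

"it" takes "a route" as antecedent — a donkey pronoun bound across the clause boundary.
Weak reading: every pilot p with some filed-route has at least one filed-route r such that flew(p,r) ∧ logged(p,r).
Per pilot: P1:✓  P2:✓  P3:✓
Every pilot in the restrictor has a witness.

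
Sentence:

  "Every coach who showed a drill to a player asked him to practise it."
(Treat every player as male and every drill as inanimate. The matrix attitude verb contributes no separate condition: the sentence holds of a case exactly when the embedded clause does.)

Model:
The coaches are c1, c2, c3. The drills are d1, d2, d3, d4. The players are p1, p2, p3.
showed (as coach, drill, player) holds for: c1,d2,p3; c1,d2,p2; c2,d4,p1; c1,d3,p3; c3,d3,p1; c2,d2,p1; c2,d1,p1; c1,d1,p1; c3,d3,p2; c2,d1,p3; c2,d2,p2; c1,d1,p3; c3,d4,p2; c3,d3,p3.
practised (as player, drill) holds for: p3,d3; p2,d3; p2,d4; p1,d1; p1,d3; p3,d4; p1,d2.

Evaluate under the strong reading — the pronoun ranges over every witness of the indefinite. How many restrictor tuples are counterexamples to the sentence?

6

"him" takes "a player" as antecedent and "it" takes "a drill"; both are donkey pronouns co-varying with the restrictor.
Strong reading: for every (c,d,p) with showed(c,d,p), practised(p,d).
Restrictor triples: (c1,d1,p1)→practised(p1,d1) ✓  (c1,d1,p3)→practised(p3,d1) ✗  (c1,d2,p2)→practised(p2,d2) ✗  (c1,d2,p3)→practised(p3,d2) ✗  (c1,d3,p3)→practised(p3,d3) ✓  (c2,d1,p1)→practised(p1,d1) ✓  (c2,d1,p3)→practised(p3,d1) ✗  (c2,d2,p1)→practised(p1,d2) ✓  (c2,d2,p2)→practised(p2,d2) ✗  (c2,d4,p1)→practised(p1,d4) ✗  (c3,d3,p1)→practised(p1,d3) ✓  (c3,d3,p2)→practised(p2,d3) ✓  (c3,d3,p3)→practised(p3,d3) ✓  (c3,d4,p2)→practised(p2,d4) ✓
Counterexamples (restrictor triples failing the scope): 6.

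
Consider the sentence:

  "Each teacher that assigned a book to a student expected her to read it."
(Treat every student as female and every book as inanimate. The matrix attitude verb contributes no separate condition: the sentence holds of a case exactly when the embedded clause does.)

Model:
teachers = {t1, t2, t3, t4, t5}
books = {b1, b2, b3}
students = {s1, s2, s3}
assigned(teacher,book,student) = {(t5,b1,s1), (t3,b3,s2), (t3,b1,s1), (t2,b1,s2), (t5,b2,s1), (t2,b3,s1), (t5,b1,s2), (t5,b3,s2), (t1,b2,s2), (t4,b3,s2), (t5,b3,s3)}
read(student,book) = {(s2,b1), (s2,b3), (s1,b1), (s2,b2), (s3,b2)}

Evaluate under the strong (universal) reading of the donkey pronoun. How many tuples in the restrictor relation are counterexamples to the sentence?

3

"her" takes "a student" as antecedent and "it" takes "a book"; both are donkey pronouns co-varying with the restrictor.
Strong reading: for every (t,b,s) with assigned(t,b,s), read(s,b).
Restrictor triples: (t1,b2,s2)→read(s2,b2) ✓  (t2,b1,s2)→read(s2,b1) ✓  (t2,b3,s1)→read(s1,b3) ✗  (t3,b1,s1)→read(s1,b1) ✓  (t3,b3,s2)→read(s2,b3) ✓  (t4,b3,s2)→read(s2,b3) ✓  (t5,b1,s1)→read(s1,b1) ✓  (t5,b1,s2)→read(s2,b1) ✓  (t5,b2,s1)→read(s1,b2) ✗  (t5,b3,s2)→read(s2,b3) ✓  (t5,b3,s3)→read(s3,b3) ✗
Counterexamples (restrictor triples failing the scope): 3.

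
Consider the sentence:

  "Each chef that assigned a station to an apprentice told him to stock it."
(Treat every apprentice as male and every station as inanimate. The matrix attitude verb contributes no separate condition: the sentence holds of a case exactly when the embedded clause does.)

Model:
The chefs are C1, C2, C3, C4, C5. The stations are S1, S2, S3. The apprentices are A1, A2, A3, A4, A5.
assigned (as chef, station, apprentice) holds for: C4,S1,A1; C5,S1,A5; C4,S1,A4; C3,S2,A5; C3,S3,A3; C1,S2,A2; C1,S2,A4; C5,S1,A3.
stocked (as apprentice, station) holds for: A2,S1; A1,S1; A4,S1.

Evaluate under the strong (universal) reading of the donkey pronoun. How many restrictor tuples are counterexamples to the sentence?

6

"him" takes "an apprentice" as antecedent and "it" takes "a station"; both are donkey pronouns co-varying with the restrictor.
Strong reading: for every (c,s,a) with assigned(c,s,a), stocked(a,s).
Restrictor triples: (C1,S2,A2)→stocked(A2,S2) ✗  (C1,S2,A4)→stocked(A4,S2) ✗  (C3,S2,A5)→stocked(A5,S2) ✗  (C3,S3,A3)→stocked(A3,S3) ✗  (C4,S1,A1)→stocked(A1,S1) ✓  (C4,S1,A4)→stocked(A4,S1) ✓  (C5,S1,A3)→stocked(A3,S1) ✗  (C5,S1,A5)→stocked(A5,S1) ✗
Counterexamples (restrictor triples failing the scope): 6.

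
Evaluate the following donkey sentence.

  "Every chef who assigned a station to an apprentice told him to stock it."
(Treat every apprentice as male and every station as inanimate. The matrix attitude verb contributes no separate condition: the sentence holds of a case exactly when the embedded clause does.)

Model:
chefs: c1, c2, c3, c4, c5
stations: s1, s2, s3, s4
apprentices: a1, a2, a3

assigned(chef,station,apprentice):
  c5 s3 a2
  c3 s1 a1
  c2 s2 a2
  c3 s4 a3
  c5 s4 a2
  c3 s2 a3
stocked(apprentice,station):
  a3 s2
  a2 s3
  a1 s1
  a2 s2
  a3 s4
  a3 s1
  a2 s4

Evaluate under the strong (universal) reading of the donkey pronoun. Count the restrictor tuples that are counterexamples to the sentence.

"him" takes "an apprentice" as antecedent and "it" takes "a station"; both are donkey pronouns co-varying with the restrictor.
Strong reading: for every (c,s,a) with assigned(c,s,a), stocked(a,s).
Restrictor triples: (c2,s2,a2)→stocked(a2,s2) ✓  (c3,s1,a1)→stocked(a1,s1) ✓  (c3,s2,a3)→stocked(a3,s2) ✓  (c3,s4,a3)→stocked(a3,s4) ✓  (c5,s3,a2)→stocked(a2,s3) ✓  (c5,s4,a2)→stocked(a2,s4) ✓
Counterexamples (restrictor triples failing the scope): 0.

0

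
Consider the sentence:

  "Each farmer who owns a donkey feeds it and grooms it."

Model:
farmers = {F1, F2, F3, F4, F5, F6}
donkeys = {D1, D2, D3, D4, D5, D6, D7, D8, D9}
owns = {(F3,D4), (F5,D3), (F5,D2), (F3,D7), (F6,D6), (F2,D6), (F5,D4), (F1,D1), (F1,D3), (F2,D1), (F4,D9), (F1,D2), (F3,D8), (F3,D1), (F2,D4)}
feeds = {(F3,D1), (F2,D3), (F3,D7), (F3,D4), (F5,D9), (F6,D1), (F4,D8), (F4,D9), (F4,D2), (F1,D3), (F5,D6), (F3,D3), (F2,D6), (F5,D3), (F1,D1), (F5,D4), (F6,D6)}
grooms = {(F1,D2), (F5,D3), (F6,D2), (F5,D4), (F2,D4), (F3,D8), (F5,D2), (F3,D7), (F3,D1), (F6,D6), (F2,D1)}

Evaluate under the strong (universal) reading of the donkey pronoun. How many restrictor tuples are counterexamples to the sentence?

"it" takes "a donkey" as antecedent — a donkey pronoun bound across the clause boundary.
Strong reading: for every (f,d) with owns(f,d), feeds(f,d) ∧ grooms(f,d).
Restrictor pairs: (F1,D1) ✗  (F1,D2) ✗  (F1,D3) ✗  (F2,D1) ✗  (F2,D4) ✗  (F2,D6) ✗  (F3,D1) ✓  (F3,D4) ✗  (F3,D7) ✓  (F3,D8) ✗  (F4,D9) ✗  (F5,D2) ✗  (F5,D3) ✓  (F5,D4) ✓  (F6,D6) ✓
Counterexamples (restrictor pairs failing the scope): 10.

10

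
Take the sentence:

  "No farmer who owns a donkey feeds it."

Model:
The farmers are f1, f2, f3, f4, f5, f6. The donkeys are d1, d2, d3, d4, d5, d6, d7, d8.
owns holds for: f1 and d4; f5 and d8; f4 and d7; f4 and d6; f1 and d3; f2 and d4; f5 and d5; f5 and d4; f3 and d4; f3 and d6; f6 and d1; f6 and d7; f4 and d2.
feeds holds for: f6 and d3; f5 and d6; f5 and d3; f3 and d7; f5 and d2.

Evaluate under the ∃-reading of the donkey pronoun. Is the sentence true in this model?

True

"it" takes "a donkey" as antecedent — a donkey pronoun bound across the clause boundary.
Truth condition: for no (f,d) with owns(f,d) does feeds(f,d) hold.
Restrictor pairs — does the scope hold? (f1,d3):fails  (f1,d4):fails  (f2,d4):fails  (f3,d4):fails  (f3,d6):fails  (f4,d2):fails  (f4,d6):fails  (f4,d7):fails  (f5,d4):fails  (f5,d5):fails  (f5,d8):fails  (f6,d1):fails  (f6,d7):fails
Scope holds for no restrictor pair, so the sentence is true.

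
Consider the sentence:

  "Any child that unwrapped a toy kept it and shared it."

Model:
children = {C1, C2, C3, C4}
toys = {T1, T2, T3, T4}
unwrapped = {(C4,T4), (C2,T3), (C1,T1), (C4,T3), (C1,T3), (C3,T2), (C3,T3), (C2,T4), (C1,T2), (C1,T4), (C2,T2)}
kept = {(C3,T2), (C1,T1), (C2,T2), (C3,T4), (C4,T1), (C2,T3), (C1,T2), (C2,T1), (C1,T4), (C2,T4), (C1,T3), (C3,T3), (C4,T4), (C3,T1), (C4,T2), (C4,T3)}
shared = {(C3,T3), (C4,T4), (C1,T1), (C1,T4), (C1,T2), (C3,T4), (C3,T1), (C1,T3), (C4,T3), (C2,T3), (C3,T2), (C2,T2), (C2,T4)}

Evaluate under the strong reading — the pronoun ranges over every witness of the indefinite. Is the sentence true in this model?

True

"it" takes "a toy" as antecedent — a donkey pronoun bound across the clause boundary.
Strong reading: for every (c,t) with unwrapped(c,t), kept(c,t) ∧ shared(c,t).
Restrictor pairs: (C1,T1) ✓  (C1,T2) ✓  (C1,T3) ✓  (C1,T4) ✓  (C2,T2) ✓  (C2,T3) ✓  (C2,T4) ✓  (C3,T2) ✓  (C3,T3) ✓  (C4,T3) ✓  (C4,T4) ✓
Every restrictor pair satisfies the scope.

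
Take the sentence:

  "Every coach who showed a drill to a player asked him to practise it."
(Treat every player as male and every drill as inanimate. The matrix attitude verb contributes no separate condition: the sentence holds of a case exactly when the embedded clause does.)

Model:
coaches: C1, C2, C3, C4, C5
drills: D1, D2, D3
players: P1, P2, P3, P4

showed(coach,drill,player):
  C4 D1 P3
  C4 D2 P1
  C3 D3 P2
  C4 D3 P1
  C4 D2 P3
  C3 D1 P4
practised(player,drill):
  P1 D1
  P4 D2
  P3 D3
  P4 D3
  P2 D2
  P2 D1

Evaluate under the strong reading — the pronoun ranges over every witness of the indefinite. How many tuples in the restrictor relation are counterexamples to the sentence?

6

"him" takes "a player" as antecedent and "it" takes "a drill"; both are donkey pronouns co-varying with the restrictor.
Strong reading: for every (c,d,p) with showed(c,d,p), practised(p,d).
Restrictor triples: (C3,D1,P4)→practised(P4,D1) ✗  (C3,D3,P2)→practised(P2,D3) ✗  (C4,D1,P3)→practised(P3,D1) ✗  (C4,D2,P1)→practised(P1,D2) ✗  (C4,D2,P3)→practised(P3,D2) ✗  (C4,D3,P1)→practised(P1,D3) ✗
Counterexamples (restrictor triples failing the scope): 6.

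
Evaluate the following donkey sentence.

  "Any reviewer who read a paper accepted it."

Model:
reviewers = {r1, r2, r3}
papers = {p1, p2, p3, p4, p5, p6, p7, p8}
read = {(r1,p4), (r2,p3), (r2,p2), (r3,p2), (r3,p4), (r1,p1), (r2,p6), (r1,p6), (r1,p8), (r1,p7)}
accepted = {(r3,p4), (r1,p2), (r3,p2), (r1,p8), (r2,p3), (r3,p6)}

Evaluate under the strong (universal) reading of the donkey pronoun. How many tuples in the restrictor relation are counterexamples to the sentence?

6

"it" takes "a paper" as antecedent — a donkey pronoun bound across the clause boundary.
Strong reading: for every (r,p) with read(r,p), accepted(r,p).
Restrictor pairs: (r1,p1) ✗  (r1,p4) ✗  (r1,p6) ✗  (r1,p7) ✗  (r1,p8) ✓  (r2,p2) ✗  (r2,p3) ✓  (r2,p6) ✗  (r3,p2) ✓  (r3,p4) ✓
Counterexamples (restrictor pairs failing the scope): 6.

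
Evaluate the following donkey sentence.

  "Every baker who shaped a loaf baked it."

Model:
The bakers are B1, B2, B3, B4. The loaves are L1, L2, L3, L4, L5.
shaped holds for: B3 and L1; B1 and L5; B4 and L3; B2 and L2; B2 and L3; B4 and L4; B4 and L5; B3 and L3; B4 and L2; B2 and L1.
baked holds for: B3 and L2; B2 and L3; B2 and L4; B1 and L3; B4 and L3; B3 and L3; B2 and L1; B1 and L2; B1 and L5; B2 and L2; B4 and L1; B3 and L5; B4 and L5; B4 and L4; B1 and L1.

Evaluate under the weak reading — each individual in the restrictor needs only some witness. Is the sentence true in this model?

True

"it" takes "a loaf" as antecedent — a donkey pronoun bound across the clause boundary.
Weak reading: every baker b with some shaped-loaf has at least one shaped-loaf l such that baked(b,l).
Per baker: B1:✓  B2:✓  B3:✓  B4:✓
Every baker in the restrictor has a witness.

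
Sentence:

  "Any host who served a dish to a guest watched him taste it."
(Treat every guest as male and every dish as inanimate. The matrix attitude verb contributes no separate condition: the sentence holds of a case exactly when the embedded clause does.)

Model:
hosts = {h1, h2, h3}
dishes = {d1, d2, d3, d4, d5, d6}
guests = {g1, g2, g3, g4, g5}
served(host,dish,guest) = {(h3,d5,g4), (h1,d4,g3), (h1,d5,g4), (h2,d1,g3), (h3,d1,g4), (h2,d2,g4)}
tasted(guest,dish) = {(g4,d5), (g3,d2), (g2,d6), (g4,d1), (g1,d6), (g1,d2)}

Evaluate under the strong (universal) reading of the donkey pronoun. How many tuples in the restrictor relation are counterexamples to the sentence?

3

"him" takes "a guest" as antecedent and "it" takes "a dish"; both are donkey pronouns co-varying with the restrictor.
Strong reading: for every (h,d,g) with served(h,d,g), tasted(g,d).
Restrictor triples: (h1,d4,g3)→tasted(g3,d4) ✗  (h1,d5,g4)→tasted(g4,d5) ✓  (h2,d1,g3)→tasted(g3,d1) ✗  (h2,d2,g4)→tasted(g4,d2) ✗  (h3,d1,g4)→tasted(g4,d1) ✓  (h3,d5,g4)→tasted(g4,d5) ✓
Counterexamples (restrictor triples failing the scope): 3.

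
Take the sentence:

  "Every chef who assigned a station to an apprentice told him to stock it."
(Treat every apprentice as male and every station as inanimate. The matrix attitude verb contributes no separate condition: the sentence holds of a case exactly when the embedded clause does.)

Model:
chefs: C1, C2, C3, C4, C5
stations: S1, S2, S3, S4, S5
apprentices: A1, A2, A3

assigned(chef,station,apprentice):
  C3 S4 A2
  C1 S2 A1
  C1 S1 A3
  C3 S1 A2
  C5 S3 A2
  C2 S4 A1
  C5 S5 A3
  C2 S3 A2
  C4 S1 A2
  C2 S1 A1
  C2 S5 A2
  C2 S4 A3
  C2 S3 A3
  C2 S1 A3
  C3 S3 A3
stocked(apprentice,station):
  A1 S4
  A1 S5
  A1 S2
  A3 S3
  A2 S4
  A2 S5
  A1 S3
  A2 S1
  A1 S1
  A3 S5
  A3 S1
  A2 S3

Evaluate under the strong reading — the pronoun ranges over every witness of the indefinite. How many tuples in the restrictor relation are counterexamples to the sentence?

1

"him" takes "an apprentice" as antecedent and "it" takes "a station"; both are donkey pronouns co-varying with the restrictor.
Strong reading: for every (c,s,a) with assigned(c,s,a), stocked(a,s).
Restrictor triples: (C1,S1,A3)→stocked(A3,S1) ✓  (C1,S2,A1)→stocked(A1,S2) ✓  (C2,S1,A1)→stocked(A1,S1) ✓  (C2,S1,A3)→stocked(A3,S1) ✓  (C2,S3,A2)→stocked(A2,S3) ✓  (C2,S3,A3)→stocked(A3,S3) ✓  (C2,S4,A1)→stocked(A1,S4) ✓  (C2,S4,A3)→stocked(A3,S4) ✗  (C2,S5,A2)→stocked(A2,S5) ✓  (C3,S1,A2)→stocked(A2,S1) ✓  (C3,S3,A3)→stocked(A3,S3) ✓  (C3,S4,A2)→stocked(A2,S4) ✓  (C4,S1,A2)→stocked(A2,S1) ✓  (C5,S3,A2)→stocked(A2,S3) ✓  (C5,S5,A3)→stocked(A3,S5) ✓
Counterexamples (restrictor triples failing the scope): 1.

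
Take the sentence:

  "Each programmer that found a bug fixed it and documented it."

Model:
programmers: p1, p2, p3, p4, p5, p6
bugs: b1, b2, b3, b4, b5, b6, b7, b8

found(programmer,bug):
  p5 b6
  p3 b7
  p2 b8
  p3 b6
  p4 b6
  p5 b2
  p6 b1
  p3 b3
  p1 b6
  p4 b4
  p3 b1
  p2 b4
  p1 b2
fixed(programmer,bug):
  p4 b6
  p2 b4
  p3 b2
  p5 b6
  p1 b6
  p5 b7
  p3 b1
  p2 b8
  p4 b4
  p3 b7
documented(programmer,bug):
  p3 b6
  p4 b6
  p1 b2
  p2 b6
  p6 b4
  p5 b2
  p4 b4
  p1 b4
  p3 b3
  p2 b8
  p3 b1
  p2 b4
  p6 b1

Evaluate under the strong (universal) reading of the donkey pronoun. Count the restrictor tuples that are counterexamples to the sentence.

8

"it" takes "a bug" as antecedent — a donkey pronoun bound across the clause boundary.
Strong reading: for every (p,b) with found(p,b), fixed(p,b) ∧ documented(p,b).
Restrictor pairs: (p1,b2) ✗  (p1,b6) ✗  (p2,b4) ✓  (p2,b8) ✓  (p3,b1) ✓  (p3,b3) ✗  (p3,b6) ✗  (p3,b7) ✗  (p4,b4) ✓  (p4,b6) ✓  (p5,b2) ✗  (p5,b6) ✗  (p6,b1) ✗
Counterexamples (restrictor pairs failing the scope): 8.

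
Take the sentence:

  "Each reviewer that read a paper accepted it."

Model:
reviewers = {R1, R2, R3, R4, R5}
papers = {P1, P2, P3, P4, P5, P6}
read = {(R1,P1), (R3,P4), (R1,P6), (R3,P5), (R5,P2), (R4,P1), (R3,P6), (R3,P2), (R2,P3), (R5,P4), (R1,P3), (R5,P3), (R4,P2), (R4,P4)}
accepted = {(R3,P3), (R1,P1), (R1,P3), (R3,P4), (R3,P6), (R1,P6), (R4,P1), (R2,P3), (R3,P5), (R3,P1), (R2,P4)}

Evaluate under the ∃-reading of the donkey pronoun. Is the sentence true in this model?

False

"it" takes "a paper" as antecedent — a donkey pronoun bound across the clause boundary.
Weak reading: every reviewer r with some read-paper has at least one read-paper p such that accepted(r,p).
Per reviewer: R1:✓  R2:✓  R3:✓  R4:✓  R5:✗
R5 has no witness among its read-papers.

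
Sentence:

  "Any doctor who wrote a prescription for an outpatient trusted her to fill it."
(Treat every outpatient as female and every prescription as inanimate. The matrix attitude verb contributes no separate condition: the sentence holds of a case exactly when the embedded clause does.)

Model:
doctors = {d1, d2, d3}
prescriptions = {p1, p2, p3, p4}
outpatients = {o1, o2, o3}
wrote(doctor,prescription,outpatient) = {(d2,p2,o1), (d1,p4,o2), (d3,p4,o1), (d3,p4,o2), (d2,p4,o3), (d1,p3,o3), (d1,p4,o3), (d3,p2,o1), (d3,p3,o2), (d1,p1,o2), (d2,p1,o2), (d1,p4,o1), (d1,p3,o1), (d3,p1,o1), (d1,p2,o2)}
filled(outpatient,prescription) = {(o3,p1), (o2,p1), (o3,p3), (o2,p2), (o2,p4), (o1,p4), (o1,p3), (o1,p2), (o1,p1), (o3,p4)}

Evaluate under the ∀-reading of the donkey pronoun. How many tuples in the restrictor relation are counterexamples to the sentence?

1

"her" takes "an outpatient" as antecedent and "it" takes "a prescription"; both are donkey pronouns co-varying with the restrictor.
Strong reading: for every (d,p,o) with wrote(d,p,o), filled(o,p).
Restrictor triples: (d1,p1,o2)→filled(o2,p1) ✓  (d1,p2,o2)→filled(o2,p2) ✓  (d1,p3,o1)→filled(o1,p3) ✓  (d1,p3,o3)→filled(o3,p3) ✓  (d1,p4,o1)→filled(o1,p4) ✓  (d1,p4,o2)→filled(o2,p4) ✓  (d1,p4,o3)→filled(o3,p4) ✓  (d2,p1,o2)→filled(o2,p1) ✓  (d2,p2,o1)→filled(o1,p2) ✓  (d2,p4,o3)→filled(o3,p4) ✓  (d3,p1,o1)→filled(o1,p1) ✓  (d3,p2,o1)→filled(o1,p2) ✓  (d3,p3,o2)→filled(o2,p3) ✗  (d3,p4,o1)→filled(o1,p4) ✓  (d3,p4,o2)→filled(o2,p4) ✓
Counterexamples (restrictor triples failing the scope): 1.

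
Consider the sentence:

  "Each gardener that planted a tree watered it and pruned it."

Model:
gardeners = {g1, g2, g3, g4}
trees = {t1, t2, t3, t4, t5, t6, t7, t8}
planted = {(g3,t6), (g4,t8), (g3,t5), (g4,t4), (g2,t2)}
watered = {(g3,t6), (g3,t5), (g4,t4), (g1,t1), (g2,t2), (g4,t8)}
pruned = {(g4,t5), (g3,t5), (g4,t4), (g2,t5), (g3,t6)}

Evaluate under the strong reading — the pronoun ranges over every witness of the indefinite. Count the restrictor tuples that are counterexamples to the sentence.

2

"it" takes "a tree" as antecedent — a donkey pronoun bound across the clause boundary.
Strong reading: for every (g,t) with planted(g,t), watered(g,t) ∧ pruned(g,t).
Restrictor pairs: (g2,t2) ✗  (g3,t5) ✓  (g3,t6) ✓  (g4,t4) ✓  (g4,t8) ✗
Counterexamples (restrictor pairs failing the scope): 2.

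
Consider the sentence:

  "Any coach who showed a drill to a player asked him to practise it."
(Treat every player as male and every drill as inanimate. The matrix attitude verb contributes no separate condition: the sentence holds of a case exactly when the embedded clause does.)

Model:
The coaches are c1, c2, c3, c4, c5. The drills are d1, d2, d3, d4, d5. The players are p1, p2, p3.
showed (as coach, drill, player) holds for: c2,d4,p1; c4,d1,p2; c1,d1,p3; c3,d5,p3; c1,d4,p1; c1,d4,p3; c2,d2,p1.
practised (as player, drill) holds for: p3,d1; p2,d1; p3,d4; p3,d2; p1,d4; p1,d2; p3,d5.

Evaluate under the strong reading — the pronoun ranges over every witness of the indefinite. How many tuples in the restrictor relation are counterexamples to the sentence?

0

"him" takes "a player" as antecedent and "it" takes "a drill"; both are donkey pronouns co-varying with the restrictor.
Strong reading: for every (c,d,p) with showed(c,d,p), practised(p,d).
Restrictor triples: (c1,d1,p3)→practised(p3,d1) ✓  (c1,d4,p1)→practised(p1,d4) ✓  (c1,d4,p3)→practised(p3,d4) ✓  (c2,d2,p1)→practised(p1,d2) ✓  (c2,d4,p1)→practised(p1,d4) ✓  (c3,d5,p3)→practised(p3,d5) ✓  (c4,d1,p2)→practised(p2,d1) ✓
Counterexamples (restrictor triples failing the scope): 0.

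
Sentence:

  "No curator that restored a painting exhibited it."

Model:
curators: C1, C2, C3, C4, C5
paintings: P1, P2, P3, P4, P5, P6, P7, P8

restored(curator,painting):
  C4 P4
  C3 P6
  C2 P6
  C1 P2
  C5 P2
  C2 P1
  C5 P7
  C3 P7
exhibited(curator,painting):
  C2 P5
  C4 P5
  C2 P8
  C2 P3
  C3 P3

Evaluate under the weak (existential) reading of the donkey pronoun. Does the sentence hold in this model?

True

"it" takes "a painting" as antecedent — a donkey pronoun bound across the clause boundary.
Truth condition: for no (c,p) with restored(c,p) does exhibited(c,p) hold.
Restrictor pairs — does the scope hold? (C1,P2):fails  (C2,P1):fails  (C2,P6):fails  (C3,P6):fails  (C3,P7):fails  (C4,P4):fails  (C5,P2):fails  (C5,P7):fails
Scope holds for no restrictor pair, so the sentence is true.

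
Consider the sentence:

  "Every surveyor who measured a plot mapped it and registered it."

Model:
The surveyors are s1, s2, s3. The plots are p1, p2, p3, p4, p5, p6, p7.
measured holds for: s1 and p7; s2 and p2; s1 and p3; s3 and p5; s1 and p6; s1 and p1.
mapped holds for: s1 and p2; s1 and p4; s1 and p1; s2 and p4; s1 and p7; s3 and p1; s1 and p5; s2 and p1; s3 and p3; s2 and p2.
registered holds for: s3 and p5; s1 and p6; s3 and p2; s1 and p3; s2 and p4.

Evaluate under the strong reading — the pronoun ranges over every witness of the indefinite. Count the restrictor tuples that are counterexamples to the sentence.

6

"it" takes "a plot" as antecedent — a donkey pronoun bound across the clause boundary.
Strong reading: for every (s,p) with measured(s,p), mapped(s,p) ∧ registered(s,p).
Restrictor pairs: (s1,p1) ✗  (s1,p3) ✗  (s1,p6) ✗  (s1,p7) ✗  (s2,p2) ✗  (s3,p5) ✗
Counterexamples (restrictor pairs failing the scope): 6.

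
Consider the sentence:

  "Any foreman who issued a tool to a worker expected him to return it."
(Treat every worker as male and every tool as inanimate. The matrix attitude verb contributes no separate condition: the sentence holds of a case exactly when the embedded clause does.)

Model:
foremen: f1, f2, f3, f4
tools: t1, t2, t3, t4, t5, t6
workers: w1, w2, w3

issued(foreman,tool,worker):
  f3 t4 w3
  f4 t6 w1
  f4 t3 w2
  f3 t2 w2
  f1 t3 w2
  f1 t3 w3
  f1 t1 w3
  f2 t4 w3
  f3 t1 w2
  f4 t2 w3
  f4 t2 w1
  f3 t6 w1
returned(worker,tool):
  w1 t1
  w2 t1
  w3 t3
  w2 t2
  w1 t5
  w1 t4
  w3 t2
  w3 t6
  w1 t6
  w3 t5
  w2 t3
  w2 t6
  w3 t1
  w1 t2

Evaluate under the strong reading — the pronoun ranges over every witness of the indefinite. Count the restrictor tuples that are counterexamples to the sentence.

"him" takes "a worker" as antecedent and "it" takes "a tool"; both are donkey pronouns co-varying with the restrictor.
Strong reading: for every (f,t,w) with issued(f,t,w), returned(w,t).
Restrictor triples: (f1,t1,w3)→returned(w3,t1) ✓  (f1,t3,w2)→returned(w2,t3) ✓  (f1,t3,w3)→returned(w3,t3) ✓  (f2,t4,w3)→returned(w3,t4) ✗  (f3,t1,w2)→returned(w2,t1) ✓  (f3,t2,w2)→returned(w2,t2) ✓  (f3,t4,w3)→returned(w3,t4) ✗  (f3,t6,w1)→returned(w1,t6) ✓  (f4,t2,w1)→returned(w1,t2) ✓  (f4,t2,w3)→returned(w3,t2) ✓  (f4,t3,w2)→returned(w2,t3) ✓  (f4,t6,w1)→returned(w1,t6) ✓
Counterexamples (restrictor triples failing the scope): 2.

2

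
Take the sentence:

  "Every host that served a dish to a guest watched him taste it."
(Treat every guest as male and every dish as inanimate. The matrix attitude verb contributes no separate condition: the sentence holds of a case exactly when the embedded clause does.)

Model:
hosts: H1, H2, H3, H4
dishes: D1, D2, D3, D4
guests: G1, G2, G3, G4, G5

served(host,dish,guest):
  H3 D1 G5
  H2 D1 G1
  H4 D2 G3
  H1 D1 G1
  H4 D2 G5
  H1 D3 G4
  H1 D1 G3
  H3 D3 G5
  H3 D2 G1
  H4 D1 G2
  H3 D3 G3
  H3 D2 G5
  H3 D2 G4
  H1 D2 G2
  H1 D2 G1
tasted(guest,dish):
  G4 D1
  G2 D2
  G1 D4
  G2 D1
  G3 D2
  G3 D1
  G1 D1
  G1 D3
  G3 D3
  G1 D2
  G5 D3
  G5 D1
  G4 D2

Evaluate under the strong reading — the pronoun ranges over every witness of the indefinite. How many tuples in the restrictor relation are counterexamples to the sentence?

"him" takes "a guest" as antecedent and "it" takes "a dish"; both are donkey pronouns co-varying with the restrictor.
Strong reading: for every (h,d,g) with served(h,d,g), tasted(g,d).
Restrictor triples: (H1,D1,G1)→tasted(G1,D1) ✓  (H1,D1,G3)→tasted(G3,D1) ✓  (H1,D2,G1)→tasted(G1,D2) ✓  (H1,D2,G2)→tasted(G2,D2) ✓  (H1,D3,G4)→tasted(G4,D3) ✗  (H2,D1,G1)→tasted(G1,D1) ✓  (H3,D1,G5)→tasted(G5,D1) ✓  (H3,D2,G1)→tasted(G1,D2) ✓  (H3,D2,G4)→tasted(G4,D2) ✓  (H3,D2,G5)→tasted(G5,D2) ✗  (H3,D3,G3)→tasted(G3,D3) ✓  (H3,D3,G5)→tasted(G5,D3) ✓  (H4,D1,G2)→tasted(G2,D1) ✓  (H4,D2,G3)→tasted(G3,D2) ✓  (H4,D2,G5)→tasted(G5,D2) ✗
Counterexamples (restrictor triples failing the scope): 3.

3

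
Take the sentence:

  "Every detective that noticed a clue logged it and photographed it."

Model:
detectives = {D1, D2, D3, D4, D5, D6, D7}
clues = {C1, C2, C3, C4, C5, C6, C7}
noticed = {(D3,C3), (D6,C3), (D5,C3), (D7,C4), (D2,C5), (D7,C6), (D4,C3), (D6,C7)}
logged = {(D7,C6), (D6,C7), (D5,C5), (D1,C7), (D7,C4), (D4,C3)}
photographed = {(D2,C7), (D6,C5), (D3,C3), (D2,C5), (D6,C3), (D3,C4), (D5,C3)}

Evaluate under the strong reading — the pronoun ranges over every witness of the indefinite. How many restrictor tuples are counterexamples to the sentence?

"it" takes "a clue" as antecedent — a donkey pronoun bound across the clause boundary.
Strong reading: for every (d,c) with noticed(d,c), logged(d,c) ∧ photographed(d,c).
Restrictor pairs: (D2,C5) ✗  (D3,C3) ✗  (D4,C3) ✗  (D5,C3) ✗  (D6,C3) ✗  (D6,C7) ✗  (D7,C4) ✗  (D7,C6) ✗
Counterexamples (restrictor pairs failing the scope): 8.

8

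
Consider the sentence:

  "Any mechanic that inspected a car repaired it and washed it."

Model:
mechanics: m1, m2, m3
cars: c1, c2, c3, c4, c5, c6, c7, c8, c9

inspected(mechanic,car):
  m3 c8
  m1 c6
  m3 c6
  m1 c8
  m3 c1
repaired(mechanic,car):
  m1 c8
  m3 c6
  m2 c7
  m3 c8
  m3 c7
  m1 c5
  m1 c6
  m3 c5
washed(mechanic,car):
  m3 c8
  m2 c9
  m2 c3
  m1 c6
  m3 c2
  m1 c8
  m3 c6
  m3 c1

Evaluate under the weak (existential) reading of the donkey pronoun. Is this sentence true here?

True

"it" takes "a car" as antecedent — a donkey pronoun bound across the clause boundary.
Weak reading: every mechanic m with some inspected-car has at least one inspected-car c such that repaired(m,c) ∧ washed(m,c).
Per mechanic: m1:✓  m3:✓
Every mechanic in the restrictor has a witness.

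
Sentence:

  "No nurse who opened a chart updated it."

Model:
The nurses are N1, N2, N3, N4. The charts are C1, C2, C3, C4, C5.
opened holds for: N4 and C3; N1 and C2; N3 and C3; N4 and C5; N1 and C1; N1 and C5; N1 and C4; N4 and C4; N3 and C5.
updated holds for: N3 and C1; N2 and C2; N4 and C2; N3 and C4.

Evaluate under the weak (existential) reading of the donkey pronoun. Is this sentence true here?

True

"it" takes "a chart" as antecedent — a donkey pronoun bound across the clause boundary.
Truth condition: for no (n,c) with opened(n,c) does updated(n,c) hold.
Restrictor pairs — does the scope hold? (N1,C1):fails  (N1,C2):fails  (N1,C4):fails  (N1,C5):fails  (N3,C3):fails  (N3,C5):fails  (N4,C3):fails  (N4,C4):fails  (N4,C5):fails
Scope holds for no restrictor pair, so the sentence is true.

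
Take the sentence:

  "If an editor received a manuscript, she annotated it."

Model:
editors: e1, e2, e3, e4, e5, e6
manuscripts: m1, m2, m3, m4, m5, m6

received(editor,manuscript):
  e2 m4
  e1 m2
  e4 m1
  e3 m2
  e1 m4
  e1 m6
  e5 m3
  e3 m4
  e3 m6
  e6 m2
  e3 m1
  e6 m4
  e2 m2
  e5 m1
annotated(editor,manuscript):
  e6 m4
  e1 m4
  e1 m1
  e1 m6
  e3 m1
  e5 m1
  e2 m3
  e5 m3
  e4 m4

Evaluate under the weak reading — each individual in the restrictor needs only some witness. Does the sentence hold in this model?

False

"it" takes "a manuscript" as antecedent — a donkey pronoun bound across the clause boundary.
Weak reading: every editor e with some received-manuscript has at least one received-manuscript m such that annotated(e,m).
Per editor: e1:✓  e2:✗  e3:✓  e4:✗  e5:✓  e6:✓
e2 has no witness among its received-manuscripts.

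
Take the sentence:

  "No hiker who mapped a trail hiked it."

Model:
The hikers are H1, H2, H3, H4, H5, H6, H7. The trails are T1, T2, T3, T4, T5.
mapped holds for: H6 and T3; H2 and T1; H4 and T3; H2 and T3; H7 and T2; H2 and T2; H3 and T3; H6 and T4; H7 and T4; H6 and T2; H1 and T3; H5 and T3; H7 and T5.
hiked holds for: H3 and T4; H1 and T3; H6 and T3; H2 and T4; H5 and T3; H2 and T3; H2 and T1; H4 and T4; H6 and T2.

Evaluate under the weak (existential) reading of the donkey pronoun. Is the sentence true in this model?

"it" takes "a trail" as antecedent — a donkey pronoun bound across the clause boundary.
Truth condition: for no (h,t) with mapped(h,t) does hiked(h,t) hold.
Restrictor pairs — does the scope hold? (H1,T3):holds  (H2,T1):holds  (H2,T2):fails  (H2,T3):holds  (H3,T3):fails  (H4,T3):fails  (H5,T3):holds  (H6,T2):holds  (H6,T3):holds  (H6,T4):fails  (H7,T2):fails  (H7,T4):fails  (H7,T5):fails
Scope holds for 6 pair(s), so the sentence is false.

False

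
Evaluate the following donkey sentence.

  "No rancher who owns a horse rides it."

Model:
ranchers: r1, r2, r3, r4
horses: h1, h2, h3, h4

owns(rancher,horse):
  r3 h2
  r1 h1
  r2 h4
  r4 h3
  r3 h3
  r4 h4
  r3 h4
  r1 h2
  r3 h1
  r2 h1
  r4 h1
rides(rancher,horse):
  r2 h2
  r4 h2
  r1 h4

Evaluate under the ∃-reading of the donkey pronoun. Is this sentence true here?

True

"it" takes "a horse" as antecedent — a donkey pronoun bound across the clause boundary.
Truth condition: for no (r,h) with owns(r,h) does rides(r,h) hold.
Restrictor pairs — does the scope hold? (r1,h1):fails  (r1,h2):fails  (r2,h1):fails  (r2,h4):fails  (r3,h1):fails  (r3,h2):fails  (r3,h3):fails  (r3,h4):fails  (r4,h1):fails  (r4,h3):fails  (r4,h4):fails
Scope holds for no restrictor pair, so the sentence is true.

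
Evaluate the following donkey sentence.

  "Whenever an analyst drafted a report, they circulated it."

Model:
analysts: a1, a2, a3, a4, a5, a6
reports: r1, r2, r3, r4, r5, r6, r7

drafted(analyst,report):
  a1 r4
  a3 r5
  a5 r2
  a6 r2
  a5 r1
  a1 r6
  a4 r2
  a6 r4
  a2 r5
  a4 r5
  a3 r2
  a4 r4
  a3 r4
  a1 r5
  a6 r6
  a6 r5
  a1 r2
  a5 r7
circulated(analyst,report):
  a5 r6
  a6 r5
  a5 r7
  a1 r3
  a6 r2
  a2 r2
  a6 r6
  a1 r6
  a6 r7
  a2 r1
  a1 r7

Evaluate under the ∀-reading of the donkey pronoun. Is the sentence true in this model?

False

"it" takes "a report" as antecedent — a donkey pronoun bound across the clause boundary.
Strong reading: for every (a,r) with drafted(a,r), circulated(a,r).
Restrictor pairs: (a1,r2) ✗  (a1,r4) ✗  (a1,r5) ✗  (a1,r6) ✓  (a2,r5) ✗  (a3,r2) ✗  (a3,r4) ✗  (a3,r5) ✗  (a4,r2) ✗  (a4,r4) ✗  (a4,r5) ✗  (a5,r1) ✗  (a5,r2) ✗  (a5,r7) ✓  (a6,r2) ✓  (a6,r4) ✗  (a6,r5) ✓  (a6,r6) ✓
Counterexample: (a1,r2) is in drafted but fails the scope.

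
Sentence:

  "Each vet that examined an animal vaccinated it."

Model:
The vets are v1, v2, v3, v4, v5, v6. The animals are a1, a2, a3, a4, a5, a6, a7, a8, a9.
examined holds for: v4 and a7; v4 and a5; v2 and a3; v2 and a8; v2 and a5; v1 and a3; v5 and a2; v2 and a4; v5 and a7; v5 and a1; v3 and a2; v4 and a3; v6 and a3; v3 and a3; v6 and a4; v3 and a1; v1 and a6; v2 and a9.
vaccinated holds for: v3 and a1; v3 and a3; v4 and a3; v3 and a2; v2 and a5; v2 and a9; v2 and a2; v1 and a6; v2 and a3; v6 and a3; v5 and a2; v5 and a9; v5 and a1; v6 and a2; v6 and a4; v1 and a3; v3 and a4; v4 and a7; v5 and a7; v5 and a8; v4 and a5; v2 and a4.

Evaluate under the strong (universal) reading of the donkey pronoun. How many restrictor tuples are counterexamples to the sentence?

1

"it" takes "an animal" as antecedent — a donkey pronoun bound across the clause boundary.
Strong reading: for every (v,a) with examined(v,a), vaccinated(v,a).
Restrictor pairs: (v1,a3) ✓  (v1,a6) ✓  (v2,a3) ✓  (v2,a4) ✓  (v2,a5) ✓  (v2,a8) ✗  (v2,a9) ✓  (v3,a1) ✓  (v3,a2) ✓  (v3,a3) ✓  (v4,a3) ✓  (v4,a5) ✓  (v4,a7) ✓  (v5,a1) ✓  (v5,a2) ✓  (v5,a7) ✓  (v6,a3) ✓  (v6,a4) ✓
Counterexamples (restrictor pairs failing the scope): 1.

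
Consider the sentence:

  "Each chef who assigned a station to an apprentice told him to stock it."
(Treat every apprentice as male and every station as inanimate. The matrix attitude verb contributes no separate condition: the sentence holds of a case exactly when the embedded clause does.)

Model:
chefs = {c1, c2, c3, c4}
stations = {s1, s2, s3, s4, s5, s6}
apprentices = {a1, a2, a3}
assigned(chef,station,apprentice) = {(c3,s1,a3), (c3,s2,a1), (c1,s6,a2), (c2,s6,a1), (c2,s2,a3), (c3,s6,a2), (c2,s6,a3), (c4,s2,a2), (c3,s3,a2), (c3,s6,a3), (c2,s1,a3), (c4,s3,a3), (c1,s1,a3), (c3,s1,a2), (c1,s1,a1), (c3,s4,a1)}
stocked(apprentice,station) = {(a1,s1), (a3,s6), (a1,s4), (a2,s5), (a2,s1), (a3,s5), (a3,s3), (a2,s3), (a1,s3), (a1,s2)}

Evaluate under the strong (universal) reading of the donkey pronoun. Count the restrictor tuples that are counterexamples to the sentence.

8

"him" takes "an apprentice" as antecedent and "it" takes "a station"; both are donkey pronouns co-varying with the restrictor.
Strong reading: for every (c,s,a) with assigned(c,s,a), stocked(a,s).
Restrictor triples: (c1,s1,a1)→stocked(a1,s1) ✓  (c1,s1,a3)→stocked(a3,s1) ✗  (c1,s6,a2)→stocked(a2,s6) ✗  (c2,s1,a3)→stocked(a3,s1) ✗  (c2,s2,a3)→stocked(a3,s2) ✗  (c2,s6,a1)→stocked(a1,s6) ✗  (c2,s6,a3)→stocked(a3,s6) ✓  (c3,s1,a2)→stocked(a2,s1) ✓  (c3,s1,a3)→stocked(a3,s1) ✗  (c3,s2,a1)→stocked(a1,s2) ✓  (c3,s3,a2)→stocked(a2,s3) ✓  (c3,s4,a1)→stocked(a1,s4) ✓  (c3,s6,a2)→stocked(a2,s6) ✗  (c3,s6,a3)→stocked(a3,s6) ✓  (c4,s2,a2)→stocked(a2,s2) ✗  (c4,s3,a3)→stocked(a3,s3) ✓
Counterexamples (restrictor triples failing the scope): 8.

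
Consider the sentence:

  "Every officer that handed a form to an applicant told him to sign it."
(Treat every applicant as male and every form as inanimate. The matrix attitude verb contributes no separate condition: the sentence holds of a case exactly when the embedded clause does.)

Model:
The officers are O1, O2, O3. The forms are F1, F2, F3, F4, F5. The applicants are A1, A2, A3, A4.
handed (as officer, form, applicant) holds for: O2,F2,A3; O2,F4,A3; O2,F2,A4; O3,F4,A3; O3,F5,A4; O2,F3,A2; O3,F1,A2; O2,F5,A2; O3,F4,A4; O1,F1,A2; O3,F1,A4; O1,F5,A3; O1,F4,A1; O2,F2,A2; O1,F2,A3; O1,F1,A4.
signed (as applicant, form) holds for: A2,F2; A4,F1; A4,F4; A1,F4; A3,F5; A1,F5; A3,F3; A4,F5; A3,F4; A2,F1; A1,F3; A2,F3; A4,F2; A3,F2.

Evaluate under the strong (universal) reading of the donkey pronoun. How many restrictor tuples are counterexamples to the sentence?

"him" takes "an applicant" as antecedent and "it" takes "a form"; both are donkey pronouns co-varying with the restrictor.
Strong reading: for every (o,f,a) with handed(o,f,a), signed(a,f).
Restrictor triples: (O1,F1,A2)→signed(A2,F1) ✓  (O1,F1,A4)→signed(A4,F1) ✓  (O1,F2,A3)→signed(A3,F2) ✓  (O1,F4,A1)→signed(A1,F4) ✓  (O1,F5,A3)→signed(A3,F5) ✓  (O2,F2,A2)→signed(A2,F2) ✓  (O2,F2,A3)→signed(A3,F2) ✓  (O2,F2,A4)→signed(A4,F2) ✓  (O2,F3,A2)→signed(A2,F3) ✓  (O2,F4,A3)→signed(A3,F4) ✓  (O2,F5,A2)→signed(A2,F5) ✗  (O3,F1,A2)→signed(A2,F1) ✓  (O3,F1,A4)→signed(A4,F1) ✓  (O3,F4,A3)→signed(A3,F4) ✓  (O3,F4,A4)→signed(A4,F4) ✓  (O3,F5,A4)→signed(A4,F5) ✓
Counterexamples (restrictor triples failing the scope): 1.

1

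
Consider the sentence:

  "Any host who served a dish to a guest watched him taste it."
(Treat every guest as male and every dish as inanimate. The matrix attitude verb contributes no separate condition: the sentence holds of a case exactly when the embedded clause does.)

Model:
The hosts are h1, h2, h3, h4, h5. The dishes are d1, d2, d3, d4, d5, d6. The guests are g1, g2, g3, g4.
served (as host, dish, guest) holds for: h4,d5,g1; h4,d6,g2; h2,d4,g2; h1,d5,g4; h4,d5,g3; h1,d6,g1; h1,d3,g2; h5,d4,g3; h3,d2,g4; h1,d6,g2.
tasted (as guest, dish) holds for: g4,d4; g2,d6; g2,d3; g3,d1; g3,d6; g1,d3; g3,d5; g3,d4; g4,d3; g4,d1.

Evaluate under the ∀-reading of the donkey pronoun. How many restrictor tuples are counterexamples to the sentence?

"him" takes "a guest" as antecedent and "it" takes "a dish"; both are donkey pronouns co-varying with the restrictor.
Strong reading: for every (h,d,g) with served(h,d,g), tasted(g,d).
Restrictor triples: (h1,d3,g2)→tasted(g2,d3) ✓  (h1,d5,g4)→tasted(g4,d5) ✗  (h1,d6,g1)→tasted(g1,d6) ✗  (h1,d6,g2)→tasted(g2,d6) ✓  (h2,d4,g2)→tasted(g2,d4) ✗  (h3,d2,g4)→tasted(g4,d2) ✗  (h4,d5,g1)→tasted(g1,d5) ✗  (h4,d5,g3)→tasted(g3,d5) ✓  (h4,d6,g2)→tasted(g2,d6) ✓  (h5,d4,g3)→tasted(g3,d4) ✓
Counterexamples (restrictor triples failing the scope): 5.

5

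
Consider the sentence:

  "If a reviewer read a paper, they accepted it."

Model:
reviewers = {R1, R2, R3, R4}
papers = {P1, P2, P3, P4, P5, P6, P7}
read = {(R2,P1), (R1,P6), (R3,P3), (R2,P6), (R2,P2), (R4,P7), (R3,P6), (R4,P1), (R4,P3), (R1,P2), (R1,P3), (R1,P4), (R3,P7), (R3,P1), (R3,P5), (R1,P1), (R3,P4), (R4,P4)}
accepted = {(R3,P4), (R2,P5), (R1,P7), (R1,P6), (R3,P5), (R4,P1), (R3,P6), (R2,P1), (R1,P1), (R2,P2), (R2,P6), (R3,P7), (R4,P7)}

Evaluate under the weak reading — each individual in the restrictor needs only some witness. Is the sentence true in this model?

"it" takes "a paper" as antecedent — a donkey pronoun bound across the clause boundary.
Weak reading: every reviewer r with some read-paper has at least one read-paper p such that accepted(r,p).
Per reviewer: R1:✓  R2:✓  R3:✓  R4:✓
Every reviewer in the restrictor has a witness.

True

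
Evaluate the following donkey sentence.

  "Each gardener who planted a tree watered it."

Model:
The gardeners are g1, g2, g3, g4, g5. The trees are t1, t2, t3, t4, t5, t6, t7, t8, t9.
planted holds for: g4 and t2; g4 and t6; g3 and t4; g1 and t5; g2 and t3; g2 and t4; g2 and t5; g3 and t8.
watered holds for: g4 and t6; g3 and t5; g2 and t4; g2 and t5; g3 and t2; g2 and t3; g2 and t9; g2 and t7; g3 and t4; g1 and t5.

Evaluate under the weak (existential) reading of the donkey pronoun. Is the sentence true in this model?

True

"it" takes "a tree" as antecedent — a donkey pronoun bound across the clause boundary.
Weak reading: every gardener g with some planted-tree has at least one planted-tree t such that watered(g,t).
Per gardener: g1:✓  g2:✓  g3:✓  g4:✓
Every gardener in the restrictor has a witness.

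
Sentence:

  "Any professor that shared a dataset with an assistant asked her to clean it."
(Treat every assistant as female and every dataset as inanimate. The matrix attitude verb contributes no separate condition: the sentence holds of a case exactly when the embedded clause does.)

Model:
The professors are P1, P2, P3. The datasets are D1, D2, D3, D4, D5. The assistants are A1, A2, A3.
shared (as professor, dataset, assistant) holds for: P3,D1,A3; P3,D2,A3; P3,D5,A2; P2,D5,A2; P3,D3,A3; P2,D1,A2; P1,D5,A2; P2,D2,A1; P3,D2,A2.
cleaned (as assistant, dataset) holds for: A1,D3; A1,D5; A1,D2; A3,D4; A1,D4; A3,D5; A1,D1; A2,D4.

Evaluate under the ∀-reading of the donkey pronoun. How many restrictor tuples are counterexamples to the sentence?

"her" takes "an assistant" as antecedent and "it" takes "a dataset"; both are donkey pronouns co-varying with the restrictor.
Strong reading: for every (p,d,a) with shared(p,d,a), cleaned(a,d).
Restrictor triples: (P1,D5,A2)→cleaned(A2,D5) ✗  (P2,D1,A2)→cleaned(A2,D1) ✗  (P2,D2,A1)→cleaned(A1,D2) ✓  (P2,D5,A2)→cleaned(A2,D5) ✗  (P3,D1,A3)→cleaned(A3,D1) ✗  (P3,D2,A2)→cleaned(A2,D2) ✗  (P3,D2,A3)→cleaned(A3,D2) ✗  (P3,D3,A3)→cleaned(A3,D3) ✗  (P3,D5,A2)→cleaned(A2,D5) ✗
Counterexamples (restrictor triples failing the scope): 8.

8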